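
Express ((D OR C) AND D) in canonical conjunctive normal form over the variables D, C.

(D OR C) AND (D OR NOT C)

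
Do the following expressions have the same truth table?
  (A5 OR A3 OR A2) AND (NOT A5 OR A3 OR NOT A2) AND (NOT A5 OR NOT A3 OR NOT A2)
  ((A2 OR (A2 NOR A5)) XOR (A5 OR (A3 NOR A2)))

Yes, they are equivalent — the two output columns agree on all 8 assignments:
A5 | A3 | A2 | Expression 1 | Expression 2
------------------------------------------
0 | 0 | 0 | 0 | 0
0 | 0 | 1 | 1 | 1
0 | 1 | 0 | 1 | 1
0 | 1 | 1 | 1 | 1
1 | 0 | 0 | 1 | 1
1 | 0 | 1 | 0 | 0
1 | 1 | 0 | 1 | 1
1 | 1 | 1 | 0 | 0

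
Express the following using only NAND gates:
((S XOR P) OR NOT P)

((((S NAND (S NAND P)) NAND (P NAND (S NAND P))) NAND ((S NAND (S NAND P)) NAND (P NAND (S NAND P)))) NAND ((P NAND P) NAND (P NAND P)))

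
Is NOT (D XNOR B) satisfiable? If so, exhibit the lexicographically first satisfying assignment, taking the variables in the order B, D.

B=0, D=1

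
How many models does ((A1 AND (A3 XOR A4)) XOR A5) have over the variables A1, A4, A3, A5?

Satisfying assignments: (0,0,0,1), (0,0,1,1), (0,1,0,1), (0,1,1,1), (1,0,0,1), (1,0,1,0), (1,1,0,0), (1,1,1,1)
Count: 8 out of 16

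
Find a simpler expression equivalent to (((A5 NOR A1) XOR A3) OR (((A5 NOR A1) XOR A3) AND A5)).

By absorption (E OR (E AND v) = E):
= ((A5 NOR A1) XOR A3)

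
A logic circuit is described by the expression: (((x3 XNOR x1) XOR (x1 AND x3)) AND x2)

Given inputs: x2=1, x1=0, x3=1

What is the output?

Substituting: (((1 XNOR 0) XOR (0 AND 1)) AND 1)
= 0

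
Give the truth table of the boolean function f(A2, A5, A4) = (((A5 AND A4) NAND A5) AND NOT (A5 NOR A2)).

A2 | A5 | A4 | Output
---------------------
0 | 0 | 0 | 0
0 | 0 | 1 | 0
0 | 1 | 0 | 1
0 | 1 | 1 | 0
1 | 0 | 0 | 1
1 | 0 | 1 | 1
1 | 1 | 0 | 1
1 | 1 | 1 | 0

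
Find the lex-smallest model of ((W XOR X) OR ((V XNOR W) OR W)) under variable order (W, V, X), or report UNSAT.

W=0, V=0, X=0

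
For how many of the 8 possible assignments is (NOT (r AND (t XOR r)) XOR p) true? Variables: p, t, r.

Satisfying assignments: (0,0,0), (0,1,0), (0,1,1), (1,0,1)
Count: 4 out of 8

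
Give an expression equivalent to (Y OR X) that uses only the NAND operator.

((Y NAND Y) NAND (X NAND X))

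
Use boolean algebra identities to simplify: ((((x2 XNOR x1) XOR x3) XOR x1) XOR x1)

By XOR self-cancellation ((E XOR v) XOR v = E):
= ((x2 XNOR x1) XOR x3)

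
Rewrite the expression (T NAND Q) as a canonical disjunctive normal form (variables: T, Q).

(NOT T AND NOT Q) OR (NOT T AND Q) OR (T AND NOT Q)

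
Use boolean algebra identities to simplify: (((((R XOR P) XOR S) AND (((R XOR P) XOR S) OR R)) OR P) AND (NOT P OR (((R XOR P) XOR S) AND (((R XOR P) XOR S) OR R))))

By distribution ((E OR v) AND (E OR NOT v) = E) then absorption (E AND (E OR v) = E):
= ((R XOR P) XOR S)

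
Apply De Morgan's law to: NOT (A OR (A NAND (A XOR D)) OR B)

NOT A AND NOT (A NAND (A XOR D)) AND NOT B
De Morgan's: NOT(OR of terms) = AND of negations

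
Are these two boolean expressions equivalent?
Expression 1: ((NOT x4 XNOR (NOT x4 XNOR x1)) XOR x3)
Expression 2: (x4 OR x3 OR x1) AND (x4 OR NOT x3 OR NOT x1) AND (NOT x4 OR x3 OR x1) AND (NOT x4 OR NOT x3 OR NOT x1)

Yes, they are equivalent — the two output columns agree on all 8 assignments:
x4 | x3 | x1 | Expression 1 | Expression 2
------------------------------------------
0 | 0 | 0 | 0 | 0
0 | 0 | 1 | 1 | 1
0 | 1 | 0 | 1 | 1
0 | 1 | 1 | 0 | 0
1 | 0 | 0 | 0 | 0
1 | 0 | 1 | 1 | 1
1 | 1 | 0 | 1 | 1
1 | 1 | 1 | 0 | 0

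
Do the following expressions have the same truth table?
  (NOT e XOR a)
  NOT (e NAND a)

No. Counterexample: with a=0, e=0, Expression 1 = 1 but Expression 2 = 0.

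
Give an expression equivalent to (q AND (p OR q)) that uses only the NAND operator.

((q NAND ((p NAND p) NAND (q NAND q))) NAND (q NAND ((p NAND p) NAND (q NAND q))))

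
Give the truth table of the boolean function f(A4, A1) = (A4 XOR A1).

A4 | A1 | Output
----------------
0 | 0 | 0
0 | 1 | 1
1 | 0 | 1
1 | 1 | 0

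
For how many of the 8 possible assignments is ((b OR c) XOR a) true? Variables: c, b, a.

Satisfying assignments: (0,0,1), (0,1,0), (1,0,0), (1,1,0)
Count: 4 out of 8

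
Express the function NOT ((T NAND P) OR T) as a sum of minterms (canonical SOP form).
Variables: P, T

Σm() = FALSE (no minterms)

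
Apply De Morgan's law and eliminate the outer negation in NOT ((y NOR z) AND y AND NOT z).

NOT (y NOR z) OR NOT y OR z
De Morgan's: NOT(AND of terms) = OR of negations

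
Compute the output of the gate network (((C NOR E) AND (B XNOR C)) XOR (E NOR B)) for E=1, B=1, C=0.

Substituting: (((0 NOR 1) AND (1 XNOR 0)) XOR (1 NOR 1))
= 0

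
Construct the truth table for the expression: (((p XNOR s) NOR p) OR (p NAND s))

p | s | Output
--------------
0 | 0 | 1
0 | 1 | 1
1 | 0 | 1
1 | 1 | 0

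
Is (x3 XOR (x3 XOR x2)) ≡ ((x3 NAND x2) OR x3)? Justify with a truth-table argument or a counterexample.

No. Counterexample: with x2=0, x3=0, Expression 1 = 0 but Expression 2 = 1.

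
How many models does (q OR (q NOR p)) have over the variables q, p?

Satisfying assignments: (0,0), (1,0), (1,1)
Count: 3 out of 4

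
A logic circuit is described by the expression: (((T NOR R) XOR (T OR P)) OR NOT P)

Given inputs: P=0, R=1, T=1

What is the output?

Substituting: (((1 NOR 1) XOR (1 OR 0)) OR NOT 0)
= 1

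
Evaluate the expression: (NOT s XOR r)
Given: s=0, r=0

Substituting: (NOT 0 XOR 0)
= 1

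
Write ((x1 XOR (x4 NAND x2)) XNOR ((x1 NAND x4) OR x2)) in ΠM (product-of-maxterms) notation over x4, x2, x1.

ΠM(1, 3, 6) = (x4 OR x2 OR NOT x1) AND (x4 OR NOT x2 OR NOT x1) AND (NOT x4 OR NOT x2 OR x1)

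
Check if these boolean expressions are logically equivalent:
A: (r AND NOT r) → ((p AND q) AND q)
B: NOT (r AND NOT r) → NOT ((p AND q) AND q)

No, Inverse is not equivalent to original (counterexample: p=1, r=0, q=1)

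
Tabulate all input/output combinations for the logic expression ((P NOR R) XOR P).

P | R | Output
--------------
0 | 0 | 1
0 | 1 | 0
1 | 0 | 1
1 | 1 | 1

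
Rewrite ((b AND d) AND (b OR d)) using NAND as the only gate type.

((((b NAND d) NAND (b NAND d)) NAND ((b NAND b) NAND (d NAND d))) NAND (((b NAND d) NAND (b NAND d)) NAND ((b NAND b) NAND (d NAND d))))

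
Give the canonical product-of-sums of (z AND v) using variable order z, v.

ΠM(0, 1, 2) = (z OR v) AND (z OR NOT v) AND (NOT z OR v)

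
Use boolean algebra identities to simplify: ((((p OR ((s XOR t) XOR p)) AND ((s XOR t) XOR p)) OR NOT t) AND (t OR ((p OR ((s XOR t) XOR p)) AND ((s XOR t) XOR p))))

By distribution ((E OR v) AND (E OR NOT v) = E) then absorption (E AND (E OR v) = E):
= ((s XOR t) XOR p)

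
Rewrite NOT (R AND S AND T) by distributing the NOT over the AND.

NOT R OR NOT S OR NOT T
De Morgan's: NOT(AND of terms) = OR of negations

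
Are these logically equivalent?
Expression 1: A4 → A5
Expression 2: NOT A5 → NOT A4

Yes, Contrapositive is always equivalent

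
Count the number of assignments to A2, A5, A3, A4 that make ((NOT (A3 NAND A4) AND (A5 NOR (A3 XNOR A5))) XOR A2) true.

Satisfying assignments: (0,0,1,1), (1,0,0,0), (1,0,0,1), (1,0,1,0), (1,1,0,0), (1,1,0,1), (1,1,1,0), (1,1,1,1)
Count: 8 out of 16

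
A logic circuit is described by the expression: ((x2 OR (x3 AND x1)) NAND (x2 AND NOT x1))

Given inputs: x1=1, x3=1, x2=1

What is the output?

Substituting: ((1 OR (1 AND 1)) NAND (1 AND NOT 1))
= 1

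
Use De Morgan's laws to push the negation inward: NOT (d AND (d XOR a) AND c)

NOT d OR NOT (d XOR a) OR NOT c
De Morgan's: NOT(AND of terms) = OR of negations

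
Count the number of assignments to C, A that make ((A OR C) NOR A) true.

Satisfying assignments: (0,0)
Count: 1 out of 4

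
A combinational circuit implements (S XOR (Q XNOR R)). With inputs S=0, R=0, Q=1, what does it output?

Substituting: (0 XOR (1 XNOR 0))
= 0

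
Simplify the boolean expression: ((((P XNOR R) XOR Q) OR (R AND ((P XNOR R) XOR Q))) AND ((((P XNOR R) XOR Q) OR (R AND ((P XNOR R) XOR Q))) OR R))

By absorption (E AND (E OR v) = E) then absorption (E OR (E AND v) = E):
= ((P XNOR R) XOR Q)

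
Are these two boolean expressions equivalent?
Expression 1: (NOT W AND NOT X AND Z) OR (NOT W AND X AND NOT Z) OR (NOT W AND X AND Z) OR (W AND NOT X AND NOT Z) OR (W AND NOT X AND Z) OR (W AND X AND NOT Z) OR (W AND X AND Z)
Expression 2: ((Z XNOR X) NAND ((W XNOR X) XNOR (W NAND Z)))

Yes, they are equivalent — the two output columns agree on all 8 assignments:
W | X | Z | Expression 1 | Expression 2
---------------------------------------
0 | 0 | 0 | 0 | 0
0 | 0 | 1 | 1 | 1
0 | 1 | 0 | 1 | 1
0 | 1 | 1 | 1 | 1
1 | 0 | 0 | 1 | 1
1 | 0 | 1 | 1 | 1
1 | 1 | 0 | 1 | 1
1 | 1 | 1 | 1 | 1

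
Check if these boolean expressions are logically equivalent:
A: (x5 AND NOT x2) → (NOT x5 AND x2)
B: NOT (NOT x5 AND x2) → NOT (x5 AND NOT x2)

Yes, Contrapositive is always equivalent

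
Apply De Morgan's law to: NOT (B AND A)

NOT B OR NOT A
De Morgan's: NOT(AND of terms) = OR of negations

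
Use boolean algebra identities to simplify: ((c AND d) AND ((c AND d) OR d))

By absorption (E AND (E OR v) = E):
= (c AND d)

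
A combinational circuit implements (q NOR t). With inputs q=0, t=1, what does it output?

Substituting: (0 NOR 1)
= 0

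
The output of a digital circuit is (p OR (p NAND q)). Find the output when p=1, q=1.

Substituting: (1 OR (1 NAND 1))
= 1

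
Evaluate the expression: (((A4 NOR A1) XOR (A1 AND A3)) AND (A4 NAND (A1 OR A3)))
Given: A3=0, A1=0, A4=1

Substituting: (((1 NOR 0) XOR (0 AND 0)) AND (1 NAND (0 OR 0)))
= 0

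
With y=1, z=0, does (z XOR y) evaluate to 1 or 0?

Substituting: (0 XOR 1)
= 1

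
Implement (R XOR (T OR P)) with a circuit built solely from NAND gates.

((R NAND (R NAND ((T NAND T) NAND (P NAND P)))) NAND (((T NAND T) NAND (P NAND P)) NAND (R NAND ((T NAND T) NAND (P NAND P)))))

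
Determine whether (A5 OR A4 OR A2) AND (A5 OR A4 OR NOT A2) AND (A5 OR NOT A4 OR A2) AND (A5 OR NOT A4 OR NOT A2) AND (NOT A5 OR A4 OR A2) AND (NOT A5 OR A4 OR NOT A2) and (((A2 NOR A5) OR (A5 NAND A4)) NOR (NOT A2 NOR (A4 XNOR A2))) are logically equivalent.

Yes, they are equivalent — the two output columns agree on all 8 assignments:
A5 | A4 | A2 | Expression 1 | Expression 2
------------------------------------------
0 | 0 | 0 | 0 | 0
0 | 0 | 1 | 0 | 0
0 | 1 | 0 | 0 | 0
0 | 1 | 1 | 0 | 0
1 | 0 | 0 | 0 | 0
1 | 0 | 1 | 0 | 0
1 | 1 | 0 | 1 | 1
1 | 1 | 1 | 1 | 1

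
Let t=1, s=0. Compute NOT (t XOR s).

Substituting: NOT (1 XOR 0)
= 0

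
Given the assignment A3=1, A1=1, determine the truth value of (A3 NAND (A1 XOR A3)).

Substituting: (1 NAND (1 XOR 1))
= 1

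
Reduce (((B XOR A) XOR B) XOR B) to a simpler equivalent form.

By XOR self-cancellation ((E XOR v) XOR v = E):
= (B XOR A)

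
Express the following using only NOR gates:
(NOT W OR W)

(((W NOR W) NOR W) NOR ((W NOR W) NOR W))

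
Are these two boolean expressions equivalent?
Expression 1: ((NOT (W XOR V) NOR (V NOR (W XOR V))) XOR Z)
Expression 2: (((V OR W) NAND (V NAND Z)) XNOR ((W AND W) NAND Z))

No. Counterexample: with Z=0, W=0, V=0, Expression 1 = 0 but Expression 2 = 1.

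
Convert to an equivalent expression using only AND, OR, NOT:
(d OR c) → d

NOT (d OR c) OR d
(Implication elimination: A → B = NOT A OR B)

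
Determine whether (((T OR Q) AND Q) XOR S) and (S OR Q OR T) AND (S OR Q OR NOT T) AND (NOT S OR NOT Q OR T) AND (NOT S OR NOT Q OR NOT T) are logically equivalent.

Yes, they are equivalent — the two output columns agree on all 8 assignments:
S | Q | T | Expression 1 | Expression 2
---------------------------------------
0 | 0 | 0 | 0 | 0
0 | 0 | 1 | 0 | 0
0 | 1 | 0 | 1 | 1
0 | 1 | 1 | 1 | 1
1 | 0 | 0 | 1 | 1
1 | 0 | 1 | 1 | 1
1 | 1 | 0 | 0 | 0
1 | 1 | 1 | 0 | 0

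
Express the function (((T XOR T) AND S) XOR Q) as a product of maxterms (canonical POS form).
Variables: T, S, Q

ΠM(0, 2, 4, 6) = (T OR S OR Q) AND (T OR NOT S OR Q) AND (NOT T OR S OR Q) AND (NOT T OR NOT S OR Q)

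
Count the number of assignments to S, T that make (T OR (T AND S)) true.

Satisfying assignments: (0,1), (1,1)
Count: 2 out of 4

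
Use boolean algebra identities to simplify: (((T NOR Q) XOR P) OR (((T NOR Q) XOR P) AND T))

By absorption (E OR (E AND v) = E):
= ((T NOR Q) XOR P)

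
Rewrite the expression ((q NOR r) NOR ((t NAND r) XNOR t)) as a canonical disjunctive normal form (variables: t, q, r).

(NOT t AND NOT q AND r) OR (NOT t AND q AND NOT r) OR (NOT t AND q AND r) OR (t AND NOT q AND r) OR (t AND q AND r)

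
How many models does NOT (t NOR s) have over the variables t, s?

Satisfying assignments: (0,1), (1,0), (1,1)
Count: 3 out of 4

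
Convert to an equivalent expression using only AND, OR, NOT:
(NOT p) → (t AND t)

p OR (t AND t)
(Implication elimination: A → B = NOT A OR B)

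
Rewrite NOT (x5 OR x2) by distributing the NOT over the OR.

NOT x5 AND NOT x2
De Morgan's: NOT(OR of terms) = AND of negations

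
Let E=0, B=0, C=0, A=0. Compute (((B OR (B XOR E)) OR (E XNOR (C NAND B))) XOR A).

Substituting: (((0 OR (0 XOR 0)) OR (0 XNOR (0 NAND 0))) XOR 0)
= 0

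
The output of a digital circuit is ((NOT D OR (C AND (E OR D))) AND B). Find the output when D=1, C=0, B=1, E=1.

Substituting: ((NOT 1 OR (0 AND (1 OR 1))) AND 1)
= 0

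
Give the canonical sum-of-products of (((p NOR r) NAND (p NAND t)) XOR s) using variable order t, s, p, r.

Σm(1, 2, 3, 4, 9, 10, 11, 12) = (NOT t AND NOT s AND NOT p AND r) OR (NOT t AND NOT s AND p AND NOT r) OR (NOT t AND NOT s AND p AND r) OR (NOT t AND s AND NOT p AND NOT r) OR (t AND NOT s AND NOT p AND r) OR (t AND NOT s AND p AND NOT r) OR (t AND NOT s AND p AND r) OR (t AND s AND NOT p AND NOT r)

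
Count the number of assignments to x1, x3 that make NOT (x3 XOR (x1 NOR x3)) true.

Satisfying assignments: (1,0)
Count: 1 out of 4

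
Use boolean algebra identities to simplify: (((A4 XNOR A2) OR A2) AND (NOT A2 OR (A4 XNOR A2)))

By distribution ((E OR v) AND (E OR NOT v) = E):
= (A4 XNOR A2)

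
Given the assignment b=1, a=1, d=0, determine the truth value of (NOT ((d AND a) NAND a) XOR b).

Substituting: (NOT ((0 AND 1) NAND 1) XOR 1)
= 1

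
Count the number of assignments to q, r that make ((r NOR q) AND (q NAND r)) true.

Satisfying assignments: (0,0)
Count: 1 out of 4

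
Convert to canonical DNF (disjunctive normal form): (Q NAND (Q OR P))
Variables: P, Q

(NOT P AND NOT Q) OR (P AND NOT Q)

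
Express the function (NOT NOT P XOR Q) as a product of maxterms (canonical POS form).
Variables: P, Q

ΠM(0, 3) = (P OR Q) AND (NOT P OR NOT Q)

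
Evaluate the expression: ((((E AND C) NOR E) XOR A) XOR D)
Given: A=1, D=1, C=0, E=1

Substituting: ((((1 AND 0) NOR 1) XOR 1) XOR 1)
= 0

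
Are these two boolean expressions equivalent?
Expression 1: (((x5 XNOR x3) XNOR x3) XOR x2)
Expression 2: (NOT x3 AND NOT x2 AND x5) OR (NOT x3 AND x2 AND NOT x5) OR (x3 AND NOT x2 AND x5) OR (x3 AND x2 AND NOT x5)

Yes, they are equivalent — the two output columns agree on all 8 assignments:
x3 | x2 | x5 | Expression 1 | Expression 2
------------------------------------------
0 | 0 | 0 | 0 | 0
0 | 0 | 1 | 1 | 1
0 | 1 | 0 | 1 | 1
0 | 1 | 1 | 0 | 0
1 | 0 | 0 | 0 | 0
1 | 0 | 1 | 1 | 1
1 | 1 | 0 | 1 | 1
1 | 1 | 1 | 0 | 0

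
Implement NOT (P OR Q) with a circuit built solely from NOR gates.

(((P NOR Q) NOR (P NOR Q)) NOR ((P NOR Q) NOR (P NOR Q)))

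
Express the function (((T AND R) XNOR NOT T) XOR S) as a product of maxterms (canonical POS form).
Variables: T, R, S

ΠM(0, 2, 5, 6) = (T OR R OR S) AND (T OR NOT R OR S) AND (NOT T OR R OR NOT S) AND (NOT T OR NOT R OR S)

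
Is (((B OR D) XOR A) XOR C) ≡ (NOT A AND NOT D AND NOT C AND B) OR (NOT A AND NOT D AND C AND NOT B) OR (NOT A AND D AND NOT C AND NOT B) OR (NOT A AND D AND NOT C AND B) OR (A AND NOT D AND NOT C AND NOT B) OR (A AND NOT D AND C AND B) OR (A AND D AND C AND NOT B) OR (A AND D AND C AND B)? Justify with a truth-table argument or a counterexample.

Yes, they are equivalent — the two output columns agree on all 16 assignments:
A | D | C | B | Expression 1 | Expression 2
-------------------------------------------
0 | 0 | 0 | 0 | 0 | 0
0 | 0 | 0 | 1 | 1 | 1
0 | 0 | 1 | 0 | 1 | 1
0 | 0 | 1 | 1 | 0 | 0
0 | 1 | 0 | 0 | 1 | 1
0 | 1 | 0 | 1 | 1 | 1
0 | 1 | 1 | 0 | 0 | 0
0 | 1 | 1 | 1 | 0 | 0
1 | 0 | 0 | 0 | 1 | 1
1 | 0 | 0 | 1 | 0 | 0
1 | 0 | 1 | 0 | 0 | 0
1 | 0 | 1 | 1 | 1 | 1
1 | 1 | 0 | 0 | 0 | 0
1 | 1 | 0 | 1 | 0 | 0
1 | 1 | 1 | 0 | 1 | 1
1 | 1 | 1 | 1 | 1 | 1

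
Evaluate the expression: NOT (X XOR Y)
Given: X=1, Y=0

Substituting: NOT (1 XOR 0)
= 0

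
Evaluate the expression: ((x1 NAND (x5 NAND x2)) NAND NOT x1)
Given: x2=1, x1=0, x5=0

Substituting: ((0 NAND (0 NAND 1)) NAND NOT 0)
= 0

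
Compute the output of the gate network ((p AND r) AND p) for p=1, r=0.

Substituting: ((1 AND 0) AND 1)
= 0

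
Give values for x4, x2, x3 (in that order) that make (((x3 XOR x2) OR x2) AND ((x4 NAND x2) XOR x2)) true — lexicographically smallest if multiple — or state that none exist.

x4=0, x2=0, x3=1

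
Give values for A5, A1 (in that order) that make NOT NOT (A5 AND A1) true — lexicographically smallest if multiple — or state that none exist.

A5=1, A1=1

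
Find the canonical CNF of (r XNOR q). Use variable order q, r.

(q OR NOT r) AND (NOT q OR r)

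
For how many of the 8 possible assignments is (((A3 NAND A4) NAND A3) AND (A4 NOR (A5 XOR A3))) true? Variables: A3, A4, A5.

Satisfying assignments: (0,0,0)
Count: 1 out of 8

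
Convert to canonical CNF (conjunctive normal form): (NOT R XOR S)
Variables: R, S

(R OR NOT S) AND (NOT R OR S)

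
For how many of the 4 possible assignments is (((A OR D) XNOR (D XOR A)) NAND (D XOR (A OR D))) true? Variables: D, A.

Satisfying assignments: (0,0), (1,0), (1,1)
Count: 3 out of 4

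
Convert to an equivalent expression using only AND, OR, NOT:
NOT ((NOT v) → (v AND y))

(NOT v) AND NOT (v AND y)
(Negated implication: NOT(A → B) = A AND NOT B)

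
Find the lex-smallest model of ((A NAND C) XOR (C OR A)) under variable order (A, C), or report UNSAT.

A=0, C=0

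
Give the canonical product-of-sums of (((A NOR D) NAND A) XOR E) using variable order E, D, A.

ΠM(4, 5, 6, 7) = (NOT E OR D OR A) AND (NOT E OR D OR NOT A) AND (NOT E OR NOT D OR A) AND (NOT E OR NOT D OR NOT A)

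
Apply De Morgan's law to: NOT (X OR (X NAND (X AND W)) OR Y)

NOT X AND NOT (X NAND (X AND W)) AND NOT Y
De Morgan's: NOT(OR of terms) = AND of negations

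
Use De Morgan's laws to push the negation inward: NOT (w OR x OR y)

NOT w AND NOT x AND NOT y
De Morgan's: NOT(OR of terms) = AND of negations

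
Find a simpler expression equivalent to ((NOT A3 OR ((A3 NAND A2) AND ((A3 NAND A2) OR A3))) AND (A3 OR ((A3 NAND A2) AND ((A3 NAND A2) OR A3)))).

By distribution ((E OR v) AND (E OR NOT v) = E) then absorption (E AND (E OR v) = E):
= (A3 NAND A2)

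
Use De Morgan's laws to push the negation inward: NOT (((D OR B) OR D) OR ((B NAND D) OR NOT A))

NOT ((D OR B) OR D) AND NOT ((B NAND D) OR NOT A)
De Morgan's: NOT(OR of terms) = AND of negations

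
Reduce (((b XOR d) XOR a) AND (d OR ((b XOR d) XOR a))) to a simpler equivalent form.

By absorption (E AND (E OR v) = E):
= ((b XOR d) XOR a)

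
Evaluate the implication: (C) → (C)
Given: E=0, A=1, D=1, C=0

Antecedent (C) = 0; consequent (C) = 0.
0 → 0 = 1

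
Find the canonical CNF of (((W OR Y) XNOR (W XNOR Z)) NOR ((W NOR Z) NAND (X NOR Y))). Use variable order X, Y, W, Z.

(X OR Y OR W OR NOT Z) AND (X OR Y OR NOT W OR Z) AND (X OR Y OR NOT W OR NOT Z) AND (X OR NOT Y OR W OR Z) AND (X OR NOT Y OR W OR NOT Z) AND (X OR NOT Y OR NOT W OR Z) AND (X OR NOT Y OR NOT W OR NOT Z) AND (NOT X OR Y OR W OR Z) AND (NOT X OR Y OR W OR NOT Z) AND (NOT X OR Y OR NOT W OR Z) AND (NOT X OR Y OR NOT W OR NOT Z) AND (NOT X OR NOT Y OR W OR Z) AND (NOT X OR NOT Y OR W OR NOT Z) AND (NOT X OR NOT Y OR NOT W OR Z) AND (NOT X OR NOT Y OR NOT W OR NOT Z)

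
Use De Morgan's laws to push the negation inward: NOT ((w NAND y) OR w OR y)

NOT (w NAND y) AND NOT w AND NOT y
De Morgan's: NOT(OR of terms) = AND of negations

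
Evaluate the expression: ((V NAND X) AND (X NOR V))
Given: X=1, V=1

Substituting: ((1 NAND 1) AND (1 NOR 1))
= 0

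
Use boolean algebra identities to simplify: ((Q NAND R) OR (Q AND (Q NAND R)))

By absorption (E OR (E AND v) = E):
= (Q NAND R)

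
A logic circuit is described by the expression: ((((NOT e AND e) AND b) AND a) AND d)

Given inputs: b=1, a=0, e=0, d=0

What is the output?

Substituting: ((((NOT 0 AND 0) AND 1) AND 0) AND 0)
= 0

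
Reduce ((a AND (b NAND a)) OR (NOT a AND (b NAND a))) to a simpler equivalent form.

By distribution ((E AND v) OR (E AND NOT v) = E):
= (b NAND a)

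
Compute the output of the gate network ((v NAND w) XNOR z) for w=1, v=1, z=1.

Substituting: ((1 NAND 1) XNOR 1)
= 0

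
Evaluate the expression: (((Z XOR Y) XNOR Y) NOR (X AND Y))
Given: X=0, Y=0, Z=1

Substituting: (((1 XOR 0) XNOR 0) NOR (0 AND 0))
= 1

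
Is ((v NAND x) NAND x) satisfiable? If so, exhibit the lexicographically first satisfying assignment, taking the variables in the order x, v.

x=0, v=0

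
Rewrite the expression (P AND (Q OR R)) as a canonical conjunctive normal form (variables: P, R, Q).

(P OR R OR Q) AND (P OR R OR NOT Q) AND (P OR NOT R OR Q) AND (P OR NOT R OR NOT Q) AND (NOT P OR R OR Q)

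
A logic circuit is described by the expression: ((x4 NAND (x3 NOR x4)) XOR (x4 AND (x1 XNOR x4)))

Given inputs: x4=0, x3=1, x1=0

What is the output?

Substituting: ((0 NAND (1 NOR 0)) XOR (0 AND (0 XNOR 0)))
= 1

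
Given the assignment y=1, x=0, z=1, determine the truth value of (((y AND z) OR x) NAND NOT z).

Substituting: (((1 AND 1) OR 0) NAND NOT 1)
= 1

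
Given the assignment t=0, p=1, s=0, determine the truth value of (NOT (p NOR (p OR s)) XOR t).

Substituting: (NOT (1 NOR (1 OR 0)) XOR 0)
= 1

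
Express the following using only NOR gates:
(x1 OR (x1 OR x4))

((x1 NOR ((x1 NOR x4) NOR (x1 NOR x4))) NOR (x1 NOR ((x1 NOR x4) NOR (x1 NOR x4))))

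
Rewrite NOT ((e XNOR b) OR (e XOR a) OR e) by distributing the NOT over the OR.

NOT (e XNOR b) AND NOT (e XOR a) AND NOT e
De Morgan's: NOT(OR of terms) = AND of negations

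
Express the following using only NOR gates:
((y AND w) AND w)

((((y NOR y) NOR (w NOR w)) NOR ((y NOR y) NOR (w NOR w))) NOR (w NOR w))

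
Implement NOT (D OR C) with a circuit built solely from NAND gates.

(((D NAND D) NAND (C NAND C)) NAND ((D NAND D) NAND (C NAND C)))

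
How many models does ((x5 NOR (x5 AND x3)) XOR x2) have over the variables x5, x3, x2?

Satisfying assignments: (0,0,0), (0,1,0), (1,0,1), (1,1,1)
Count: 4 out of 8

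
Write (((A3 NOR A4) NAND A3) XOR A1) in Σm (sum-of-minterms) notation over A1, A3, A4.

Σm(0, 1, 2, 3) = (NOT A1 AND NOT A3 AND NOT A4) OR (NOT A1 AND NOT A3 AND A4) OR (NOT A1 AND A3 AND NOT A4) OR (NOT A1 AND A3 AND A4)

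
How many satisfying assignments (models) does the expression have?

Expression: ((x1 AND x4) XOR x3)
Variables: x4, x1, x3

Satisfying assignments: (0,0,1), (0,1,1), (1,0,1), (1,1,0)
Count: 4 out of 8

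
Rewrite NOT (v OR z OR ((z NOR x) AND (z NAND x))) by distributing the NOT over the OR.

NOT v AND NOT z AND NOT ((z NOR x) AND (z NAND x))
De Morgan's: NOT(OR of terms) = AND of negations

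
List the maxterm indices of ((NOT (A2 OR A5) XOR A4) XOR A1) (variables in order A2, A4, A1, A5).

ΠM(1, 2, 4, 7, 8, 9, 14, 15) = (A2 OR A4 OR A1 OR NOT A5) AND (A2 OR A4 OR NOT A1 OR A5) AND (A2 OR NOT A4 OR A1 OR A5) AND (A2 OR NOT A4 OR NOT A1 OR NOT A5) AND (NOT A2 OR A4 OR A1 OR A5) AND (NOT A2 OR A4 OR A1 OR NOT A5) AND (NOT A2 OR NOT A4 OR NOT A1 OR A5) AND (NOT A2 OR NOT A4 OR NOT A1 OR NOT A5)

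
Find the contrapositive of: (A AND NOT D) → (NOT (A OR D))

Contrapositive: (A OR D) → NOT (A AND NOT D)
Note: A statement and its contrapositive are logically equivalent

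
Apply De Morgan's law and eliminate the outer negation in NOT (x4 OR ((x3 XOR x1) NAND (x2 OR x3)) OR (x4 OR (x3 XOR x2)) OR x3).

NOT x4 AND NOT ((x3 XOR x1) NAND (x2 OR x3)) AND NOT (x4 OR (x3 XOR x2)) AND NOT x3
De Morgan's: NOT(OR of terms) = AND of negations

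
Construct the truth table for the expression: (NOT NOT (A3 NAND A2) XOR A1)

A3 | A2 | A1 | Output
---------------------
0 | 0 | 0 | 1
0 | 0 | 1 | 0
0 | 1 | 0 | 1
0 | 1 | 1 | 0
1 | 0 | 0 | 1
1 | 0 | 1 | 0
1 | 1 | 0 | 0
1 | 1 | 1 | 1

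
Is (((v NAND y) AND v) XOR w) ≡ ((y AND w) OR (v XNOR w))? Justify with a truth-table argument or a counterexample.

No. Counterexample: with y=0, v=0, w=0, Expression 1 = 0 but Expression 2 = 1.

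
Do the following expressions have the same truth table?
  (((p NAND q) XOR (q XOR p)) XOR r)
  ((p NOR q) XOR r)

Yes, they are equivalent — the two output columns agree on all 8 assignments:
q | r | p | Expression 1 | Expression 2
---------------------------------------
0 | 0 | 0 | 1 | 1
0 | 0 | 1 | 0 | 0
0 | 1 | 0 | 0 | 0
0 | 1 | 1 | 1 | 1
1 | 0 | 0 | 0 | 0
1 | 0 | 1 | 0 | 0
1 | 1 | 0 | 1 | 1
1 | 1 | 1 | 1 | 1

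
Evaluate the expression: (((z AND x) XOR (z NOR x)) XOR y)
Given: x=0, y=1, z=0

Substituting: (((0 AND 0) XOR (0 NOR 0)) XOR 1)
= 0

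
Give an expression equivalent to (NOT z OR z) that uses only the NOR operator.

(((z NOR z) NOR z) NOR ((z NOR z) NOR z))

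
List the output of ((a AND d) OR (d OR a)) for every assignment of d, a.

d | a | Output
--------------
0 | 0 | 0
0 | 1 | 1
1 | 0 | 1
1 | 1 | 1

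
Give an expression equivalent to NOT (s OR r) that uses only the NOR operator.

(((s NOR r) NOR (s NOR r)) NOR ((s NOR r) NOR (s NOR r)))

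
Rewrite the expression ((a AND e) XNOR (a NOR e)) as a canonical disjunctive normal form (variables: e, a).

(NOT e AND a) OR (e AND NOT a)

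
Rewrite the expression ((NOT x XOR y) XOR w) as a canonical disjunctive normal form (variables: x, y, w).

(NOT x AND NOT y AND NOT w) OR (NOT x AND y AND w) OR (x AND NOT y AND w) OR (x AND y AND NOT w)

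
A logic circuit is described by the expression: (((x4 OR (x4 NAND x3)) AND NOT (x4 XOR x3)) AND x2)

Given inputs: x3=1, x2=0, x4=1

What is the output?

Substituting: (((1 OR (1 NAND 1)) AND NOT (1 XOR 1)) AND 0)
= 0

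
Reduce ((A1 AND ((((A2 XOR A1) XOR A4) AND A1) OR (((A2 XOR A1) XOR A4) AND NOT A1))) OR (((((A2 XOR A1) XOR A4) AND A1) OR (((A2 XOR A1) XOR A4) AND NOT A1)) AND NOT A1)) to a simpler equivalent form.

By distribution ((E AND v) OR (E AND NOT v) = E) then distribution ((E AND v) OR (E AND NOT v) = E):
= ((A2 XOR A1) XOR A4)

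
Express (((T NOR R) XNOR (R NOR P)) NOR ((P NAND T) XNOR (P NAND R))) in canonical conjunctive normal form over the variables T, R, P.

(T OR R OR P) AND (T OR R OR NOT P) AND (T OR NOT R OR P) AND (T OR NOT R OR NOT P) AND (NOT T OR R OR P) AND (NOT T OR R OR NOT P) AND (NOT T OR NOT R OR P) AND (NOT T OR NOT R OR NOT P)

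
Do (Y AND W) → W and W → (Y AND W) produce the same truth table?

No, Converse is not equivalent to original (counterexample: W=1, Y=0)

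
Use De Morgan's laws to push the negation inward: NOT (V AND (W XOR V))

NOT V OR NOT (W XOR V)
De Morgan's: NOT(AND of terms) = OR of negations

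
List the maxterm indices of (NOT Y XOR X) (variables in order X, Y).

ΠM(1, 2) = (X OR NOT Y) AND (NOT X OR Y)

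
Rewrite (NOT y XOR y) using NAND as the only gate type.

(((y NAND y) NAND ((y NAND y) NAND y)) NAND (y NAND ((y NAND y) NAND y)))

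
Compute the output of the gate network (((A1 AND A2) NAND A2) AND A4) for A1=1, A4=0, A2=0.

Substituting: (((1 AND 0) NAND 0) AND 0)
= 0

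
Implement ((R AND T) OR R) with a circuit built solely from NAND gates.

((((R NAND T) NAND (R NAND T)) NAND ((R NAND T) NAND (R NAND T))) NAND (R NAND R))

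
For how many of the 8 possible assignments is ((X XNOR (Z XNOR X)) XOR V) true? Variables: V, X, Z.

Satisfying assignments: (0,0,1), (0,1,1), (1,0,0), (1,1,0)
Count: 4 out of 8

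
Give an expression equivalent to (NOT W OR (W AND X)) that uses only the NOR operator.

(((W NOR W) NOR ((W NOR W) NOR (X NOR X))) NOR ((W NOR W) NOR ((W NOR W) NOR (X NOR X))))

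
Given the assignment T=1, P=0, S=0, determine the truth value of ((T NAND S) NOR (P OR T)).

Substituting: ((1 NAND 0) NOR (0 OR 1))
= 0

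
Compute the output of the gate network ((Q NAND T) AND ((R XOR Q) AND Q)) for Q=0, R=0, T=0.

Substituting: ((0 NAND 0) AND ((0 XOR 0) AND 0))
= 0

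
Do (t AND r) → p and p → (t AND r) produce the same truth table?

No, Converse is not equivalent to original (counterexample: p=0, t=1, r=1)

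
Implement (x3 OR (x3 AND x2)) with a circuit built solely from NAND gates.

((x3 NAND x3) NAND (((x3 NAND x2) NAND (x3 NAND x2)) NAND ((x3 NAND x2) NAND (x3 NAND x2))))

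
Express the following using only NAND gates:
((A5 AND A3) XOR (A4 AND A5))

((((A5 NAND A3) NAND (A5 NAND A3)) NAND (((A5 NAND A3) NAND (A5 NAND A3)) NAND ((A4 NAND A5) NAND (A4 NAND A5)))) NAND (((A4 NAND A5) NAND (A4 NAND A5)) NAND (((A5 NAND A3) NAND (A5 NAND A3)) NAND ((A4 NAND A5) NAND (A4 NAND A5)))))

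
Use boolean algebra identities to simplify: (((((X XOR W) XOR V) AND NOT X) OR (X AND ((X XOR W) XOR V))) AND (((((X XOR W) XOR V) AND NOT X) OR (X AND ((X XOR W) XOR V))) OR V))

By absorption (E AND (E OR v) = E) then distribution ((E AND v) OR (E AND NOT v) = E):
= ((X XOR W) XOR V)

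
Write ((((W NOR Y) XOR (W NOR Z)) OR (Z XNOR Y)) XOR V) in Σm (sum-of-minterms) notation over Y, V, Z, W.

Σm(0, 1, 2, 7, 8, 10, 11, 13) = (NOT Y AND NOT V AND NOT Z AND NOT W) OR (NOT Y AND NOT V AND NOT Z AND W) OR (NOT Y AND NOT V AND Z AND NOT W) OR (NOT Y AND V AND Z AND W) OR (Y AND NOT V AND NOT Z AND NOT W) OR (Y AND NOT V AND Z AND NOT W) OR (Y AND NOT V AND Z AND W) OR (Y AND V AND NOT Z AND W)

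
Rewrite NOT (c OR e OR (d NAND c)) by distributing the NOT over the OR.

NOT c AND NOT e AND NOT (d NAND c)
De Morgan's: NOT(OR of terms) = AND of negations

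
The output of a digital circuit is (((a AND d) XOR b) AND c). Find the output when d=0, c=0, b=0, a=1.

Substituting: (((1 AND 0) XOR 0) AND 0)
= 0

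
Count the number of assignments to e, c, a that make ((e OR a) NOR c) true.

Satisfying assignments: (0,0,0)
Count: 1 out of 8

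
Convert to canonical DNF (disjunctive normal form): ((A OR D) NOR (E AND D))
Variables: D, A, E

(NOT D AND NOT A AND NOT E) OR (NOT D AND NOT A AND E)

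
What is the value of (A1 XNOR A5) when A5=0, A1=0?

Substituting: (0 XNOR 0)
= 1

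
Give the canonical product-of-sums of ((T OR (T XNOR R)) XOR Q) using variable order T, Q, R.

ΠM(1, 2, 6, 7) = (T OR Q OR NOT R) AND (T OR NOT Q OR R) AND (NOT T OR NOT Q OR R) AND (NOT T OR NOT Q OR NOT R)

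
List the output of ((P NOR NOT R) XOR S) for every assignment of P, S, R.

P | S | R | Output
------------------
0 | 0 | 0 | 0
0 | 0 | 1 | 1
0 | 1 | 0 | 1
0 | 1 | 1 | 0
1 | 0 | 0 | 0
1 | 0 | 1 | 0
1 | 1 | 0 | 1
1 | 1 | 1 | 1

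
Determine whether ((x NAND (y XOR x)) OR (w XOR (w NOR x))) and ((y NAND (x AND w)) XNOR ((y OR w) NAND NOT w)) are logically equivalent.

No. Counterexample: with x=0, y=1, w=0, Expression 1 = 1 but Expression 2 = 0.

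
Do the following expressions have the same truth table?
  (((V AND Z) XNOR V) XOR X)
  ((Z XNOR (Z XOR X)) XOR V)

No. Counterexample: with V=1, Z=1, X=0, Expression 1 = 1 but Expression 2 = 0.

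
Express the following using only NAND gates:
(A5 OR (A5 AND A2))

((A5 NAND A5) NAND (((A5 NAND A2) NAND (A5 NAND A2)) NAND ((A5 NAND A2) NAND (A5 NAND A2))))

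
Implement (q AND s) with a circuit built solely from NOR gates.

((q NOR q) NOR (s NOR s))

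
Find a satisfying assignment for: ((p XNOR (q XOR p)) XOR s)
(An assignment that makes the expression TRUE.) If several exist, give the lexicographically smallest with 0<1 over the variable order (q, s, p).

q=0, s=0, p=0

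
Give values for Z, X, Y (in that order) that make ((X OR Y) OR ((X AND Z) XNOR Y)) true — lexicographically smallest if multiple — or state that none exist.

Z=0, X=0, Y=0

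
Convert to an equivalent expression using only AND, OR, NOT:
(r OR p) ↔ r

((r OR p) AND r) OR (NOT (r OR p) AND NOT r)
(Biconditional = both true or both false)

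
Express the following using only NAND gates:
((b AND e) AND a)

((((b NAND e) NAND (b NAND e)) NAND a) NAND (((b NAND e) NAND (b NAND e)) NAND a))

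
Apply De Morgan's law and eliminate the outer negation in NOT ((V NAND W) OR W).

NOT (V NAND W) AND NOT W
De Morgan's: NOT(OR of terms) = AND of negations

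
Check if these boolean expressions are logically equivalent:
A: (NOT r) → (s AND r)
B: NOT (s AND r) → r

Yes, Contrapositive is always equivalent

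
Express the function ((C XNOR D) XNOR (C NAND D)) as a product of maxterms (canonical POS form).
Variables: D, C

ΠM(1, 2, 3) = (D OR NOT C) AND (NOT D OR C) AND (NOT D OR NOT C)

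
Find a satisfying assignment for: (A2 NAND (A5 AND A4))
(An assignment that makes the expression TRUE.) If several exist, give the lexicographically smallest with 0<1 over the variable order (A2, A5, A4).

A2=0, A5=0, A4=0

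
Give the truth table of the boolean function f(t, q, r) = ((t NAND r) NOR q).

t | q | r | Output
------------------
0 | 0 | 0 | 0
0 | 0 | 1 | 0
0 | 1 | 0 | 0
0 | 1 | 1 | 0
1 | 0 | 0 | 0
1 | 0 | 1 | 1
1 | 1 | 0 | 0
1 | 1 | 1 | 0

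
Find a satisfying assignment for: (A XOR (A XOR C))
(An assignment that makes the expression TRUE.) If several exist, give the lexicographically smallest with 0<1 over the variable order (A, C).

A=0, C=1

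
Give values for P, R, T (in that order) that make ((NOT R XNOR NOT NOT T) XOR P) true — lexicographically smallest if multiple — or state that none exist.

P=0, R=0, T=1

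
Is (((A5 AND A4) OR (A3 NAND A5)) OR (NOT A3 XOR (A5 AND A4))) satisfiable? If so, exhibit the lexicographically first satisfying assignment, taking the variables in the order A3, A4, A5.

A3=0, A4=0, A5=0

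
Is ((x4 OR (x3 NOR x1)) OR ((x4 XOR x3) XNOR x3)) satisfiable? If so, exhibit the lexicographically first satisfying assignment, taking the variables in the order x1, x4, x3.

x1=0, x4=0, x3=0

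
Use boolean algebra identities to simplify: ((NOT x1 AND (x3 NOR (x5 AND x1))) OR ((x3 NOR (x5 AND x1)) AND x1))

By distribution ((E AND v) OR (E AND NOT v) = E):
= (x3 NOR (x5 AND x1))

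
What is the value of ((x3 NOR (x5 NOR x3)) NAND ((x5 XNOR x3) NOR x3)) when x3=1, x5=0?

Substituting: ((1 NOR (0 NOR 1)) NAND ((0 XNOR 1) NOR 1))
= 1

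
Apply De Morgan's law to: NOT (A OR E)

NOT A AND NOT E
De Morgan's: NOT(OR of terms) = AND of negations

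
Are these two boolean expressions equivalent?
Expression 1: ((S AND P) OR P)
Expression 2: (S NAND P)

No. Counterexample: with P=0, S=0, Expression 1 = 0 but Expression 2 = 1.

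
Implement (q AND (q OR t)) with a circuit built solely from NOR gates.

((q NOR q) NOR (((q NOR t) NOR (q NOR t)) NOR ((q NOR t) NOR (q NOR t))))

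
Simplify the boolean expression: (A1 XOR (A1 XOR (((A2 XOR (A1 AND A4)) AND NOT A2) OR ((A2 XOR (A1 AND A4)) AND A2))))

By XOR self-cancellation ((E XOR v) XOR v = E) then distribution ((E AND v) OR (E AND NOT v) = E):
= (A2 XOR (A1 AND A4))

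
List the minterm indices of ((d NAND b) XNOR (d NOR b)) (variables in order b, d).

Σm(0, 3) = (NOT b AND NOT d) OR (b AND d)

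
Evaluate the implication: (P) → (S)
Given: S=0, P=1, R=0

Antecedent (P) = 1; consequent (S) = 0.
1 → 0 = 0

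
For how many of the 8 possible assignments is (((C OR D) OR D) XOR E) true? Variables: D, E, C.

Satisfying assignments: (0,0,1), (0,1,0), (1,0,0), (1,0,1)
Count: 4 out of 8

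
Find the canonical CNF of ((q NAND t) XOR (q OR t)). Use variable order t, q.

(t OR NOT q) AND (NOT t OR q)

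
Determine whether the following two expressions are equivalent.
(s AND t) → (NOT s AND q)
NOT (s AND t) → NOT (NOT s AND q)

No, Inverse is not equivalent to original (counterexample: s=0, t=0, q=1)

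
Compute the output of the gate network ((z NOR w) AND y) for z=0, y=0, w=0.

Substituting: ((0 NOR 0) AND 0)
= 0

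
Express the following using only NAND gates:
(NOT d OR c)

(((d NAND d) NAND (d NAND d)) NAND (c NAND c))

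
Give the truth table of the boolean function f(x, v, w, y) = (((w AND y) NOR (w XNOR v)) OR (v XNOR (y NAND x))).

x | v | w | y | Output
----------------------
0 | 0 | 0 | 0 | 0
0 | 0 | 0 | 1 | 0
0 | 0 | 1 | 0 | 1
0 | 0 | 1 | 1 | 0
0 | 1 | 0 | 0 | 1
0 | 1 | 0 | 1 | 1
0 | 1 | 1 | 0 | 1
0 | 1 | 1 | 1 | 1
1 | 0 | 0 | 0 | 0
1 | 0 | 0 | 1 | 1
1 | 0 | 1 | 0 | 1
1 | 0 | 1 | 1 | 1
1 | 1 | 0 | 0 | 1
1 | 1 | 0 | 1 | 1
1 | 1 | 1 | 0 | 1
1 | 1 | 1 | 1 | 0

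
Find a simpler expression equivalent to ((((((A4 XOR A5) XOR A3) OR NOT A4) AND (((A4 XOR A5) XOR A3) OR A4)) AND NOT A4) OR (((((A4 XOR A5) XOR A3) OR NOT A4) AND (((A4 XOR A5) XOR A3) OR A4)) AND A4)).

By distribution ((E AND v) OR (E AND NOT v) = E) then distribution ((E OR v) AND (E OR NOT v) = E):
= ((A4 XOR A5) XOR A3)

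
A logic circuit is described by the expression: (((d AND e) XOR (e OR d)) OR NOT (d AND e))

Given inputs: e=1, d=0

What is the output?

Substituting: (((0 AND 1) XOR (1 OR 0)) OR NOT (0 AND 1))
= 1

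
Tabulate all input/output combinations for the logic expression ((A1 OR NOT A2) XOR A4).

A2 | A4 | A1 | Output
---------------------
0 | 0 | 0 | 1
0 | 0 | 1 | 1
0 | 1 | 0 | 0
0 | 1 | 1 | 0
1 | 0 | 0 | 0
1 | 0 | 1 | 1
1 | 1 | 0 | 1
1 | 1 | 1 | 0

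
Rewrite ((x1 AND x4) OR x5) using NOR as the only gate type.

((((x1 NOR x1) NOR (x4 NOR x4)) NOR x5) NOR (((x1 NOR x1) NOR (x4 NOR x4)) NOR x5))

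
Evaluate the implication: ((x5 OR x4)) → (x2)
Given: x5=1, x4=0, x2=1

Antecedent ((x5 OR x4)) = 1; consequent (x2) = 1.
1 → 1 = 1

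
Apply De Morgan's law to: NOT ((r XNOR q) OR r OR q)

NOT (r XNOR q) AND NOT r AND NOT q
De Morgan's: NOT(OR of terms) = AND of negations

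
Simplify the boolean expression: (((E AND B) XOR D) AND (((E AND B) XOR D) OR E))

By absorption (E AND (E OR v) = E):
= ((E AND B) XOR D)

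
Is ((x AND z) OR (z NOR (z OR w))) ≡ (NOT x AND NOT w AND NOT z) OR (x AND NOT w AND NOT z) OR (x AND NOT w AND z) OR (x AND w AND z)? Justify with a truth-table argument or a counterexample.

Yes, they are equivalent — the two output columns agree on all 8 assignments:
x | w | z | Expression 1 | Expression 2
---------------------------------------
0 | 0 | 0 | 1 | 1
0 | 0 | 1 | 0 | 0
0 | 1 | 0 | 0 | 0
0 | 1 | 1 | 0 | 0
1 | 0 | 0 | 1 | 1
1 | 0 | 1 | 1 | 1
1 | 1 | 0 | 0 | 0
1 | 1 | 1 | 1 | 1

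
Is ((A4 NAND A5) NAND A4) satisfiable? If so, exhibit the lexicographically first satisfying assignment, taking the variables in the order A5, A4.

A5=0, A4=0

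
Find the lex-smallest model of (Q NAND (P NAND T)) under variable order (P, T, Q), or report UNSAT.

P=0, T=0, Q=0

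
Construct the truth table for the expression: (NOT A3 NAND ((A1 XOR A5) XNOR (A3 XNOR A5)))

A1 | A5 | A3 | Output
---------------------
0 | 0 | 0 | 1
0 | 0 | 1 | 1
0 | 1 | 0 | 1
0 | 1 | 1 | 1
1 | 0 | 0 | 0
1 | 0 | 1 | 1
1 | 1 | 0 | 0
1 | 1 | 1 | 1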